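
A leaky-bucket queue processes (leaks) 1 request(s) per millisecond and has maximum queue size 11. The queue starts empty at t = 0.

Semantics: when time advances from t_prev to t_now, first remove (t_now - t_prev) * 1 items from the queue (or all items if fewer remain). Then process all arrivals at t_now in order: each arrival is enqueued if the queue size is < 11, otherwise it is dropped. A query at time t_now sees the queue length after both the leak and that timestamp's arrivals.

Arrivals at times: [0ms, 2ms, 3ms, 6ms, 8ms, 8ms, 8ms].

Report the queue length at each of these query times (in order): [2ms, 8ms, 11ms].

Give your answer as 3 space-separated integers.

Answer: 1 3 0

Derivation:
Queue lengths at query times:
  query t=2ms: backlog = 1
  query t=8ms: backlog = 3
  query t=11ms: backlog = 0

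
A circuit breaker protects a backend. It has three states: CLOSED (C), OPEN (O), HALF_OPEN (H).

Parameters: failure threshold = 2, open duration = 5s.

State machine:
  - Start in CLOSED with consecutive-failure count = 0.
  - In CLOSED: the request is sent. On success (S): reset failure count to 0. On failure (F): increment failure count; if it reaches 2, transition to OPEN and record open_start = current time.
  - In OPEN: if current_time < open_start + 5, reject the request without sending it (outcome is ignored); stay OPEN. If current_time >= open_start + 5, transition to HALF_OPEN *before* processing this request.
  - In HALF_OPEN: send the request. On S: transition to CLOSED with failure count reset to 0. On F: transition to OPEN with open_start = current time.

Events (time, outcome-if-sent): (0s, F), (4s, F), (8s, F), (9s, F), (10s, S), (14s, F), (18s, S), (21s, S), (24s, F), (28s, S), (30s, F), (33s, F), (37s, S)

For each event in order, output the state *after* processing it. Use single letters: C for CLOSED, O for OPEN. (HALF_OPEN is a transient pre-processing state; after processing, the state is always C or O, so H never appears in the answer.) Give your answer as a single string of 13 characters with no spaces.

State after each event:
  event#1 t=0s outcome=F: state=CLOSED
  event#2 t=4s outcome=F: state=OPEN
  event#3 t=8s outcome=F: state=OPEN
  event#4 t=9s outcome=F: state=OPEN
  event#5 t=10s outcome=S: state=OPEN
  event#6 t=14s outcome=F: state=OPEN
  event#7 t=18s outcome=S: state=OPEN
  event#8 t=21s outcome=S: state=CLOSED
  event#9 t=24s outcome=F: state=CLOSED
  event#10 t=28s outcome=S: state=CLOSED
  event#11 t=30s outcome=F: state=CLOSED
  event#12 t=33s outcome=F: state=OPEN
  event#13 t=37s outcome=S: state=OPEN

Answer: COOOOOOCCCCOO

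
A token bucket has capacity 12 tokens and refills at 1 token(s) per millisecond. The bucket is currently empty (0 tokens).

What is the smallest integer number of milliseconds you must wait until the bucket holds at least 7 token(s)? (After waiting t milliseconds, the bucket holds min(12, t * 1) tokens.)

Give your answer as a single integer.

Need t * 1 >= 7, so t >= 7/1.
Smallest integer t = ceil(7/1) = 7.

Answer: 7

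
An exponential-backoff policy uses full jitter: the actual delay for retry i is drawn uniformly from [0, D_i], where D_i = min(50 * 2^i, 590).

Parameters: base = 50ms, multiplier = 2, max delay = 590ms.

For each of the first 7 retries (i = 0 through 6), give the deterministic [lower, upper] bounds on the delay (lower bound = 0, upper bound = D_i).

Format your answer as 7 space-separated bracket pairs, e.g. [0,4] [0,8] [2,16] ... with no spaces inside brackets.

Answer: [0,50] [0,100] [0,200] [0,400] [0,590] [0,590] [0,590]

Derivation:
Computing bounds per retry:
  i=0: D_i=min(50*2^0,590)=50, bounds=[0,50]
  i=1: D_i=min(50*2^1,590)=100, bounds=[0,100]
  i=2: D_i=min(50*2^2,590)=200, bounds=[0,200]
  i=3: D_i=min(50*2^3,590)=400, bounds=[0,400]
  i=4: D_i=min(50*2^4,590)=590, bounds=[0,590]
  i=5: D_i=min(50*2^5,590)=590, bounds=[0,590]
  i=6: D_i=min(50*2^6,590)=590, bounds=[0,590]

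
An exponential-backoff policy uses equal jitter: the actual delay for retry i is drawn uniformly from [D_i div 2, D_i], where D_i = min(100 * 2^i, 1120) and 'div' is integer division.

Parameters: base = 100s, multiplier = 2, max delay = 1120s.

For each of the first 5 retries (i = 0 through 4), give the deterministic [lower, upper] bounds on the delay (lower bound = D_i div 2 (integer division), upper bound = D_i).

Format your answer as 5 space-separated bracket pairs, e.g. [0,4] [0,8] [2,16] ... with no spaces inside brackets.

Computing bounds per retry:
  i=0: D_i=min(100*2^0,1120)=100, bounds=[50,100]
  i=1: D_i=min(100*2^1,1120)=200, bounds=[100,200]
  i=2: D_i=min(100*2^2,1120)=400, bounds=[200,400]
  i=3: D_i=min(100*2^3,1120)=800, bounds=[400,800]
  i=4: D_i=min(100*2^4,1120)=1120, bounds=[560,1120]

Answer: [50,100] [100,200] [200,400] [400,800] [560,1120]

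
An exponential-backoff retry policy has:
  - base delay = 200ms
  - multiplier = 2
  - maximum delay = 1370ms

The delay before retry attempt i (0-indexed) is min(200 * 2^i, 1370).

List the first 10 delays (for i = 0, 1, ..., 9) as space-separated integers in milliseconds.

Answer: 200 400 800 1370 1370 1370 1370 1370 1370 1370

Derivation:
Computing each delay:
  i=0: min(200*2^0, 1370) = 200
  i=1: min(200*2^1, 1370) = 400
  i=2: min(200*2^2, 1370) = 800
  i=3: min(200*2^3, 1370) = 1370
  i=4: min(200*2^4, 1370) = 1370
  i=5: min(200*2^5, 1370) = 1370
  i=6: min(200*2^6, 1370) = 1370
  i=7: min(200*2^7, 1370) = 1370
  i=8: min(200*2^8, 1370) = 1370
  i=9: min(200*2^9, 1370) = 1370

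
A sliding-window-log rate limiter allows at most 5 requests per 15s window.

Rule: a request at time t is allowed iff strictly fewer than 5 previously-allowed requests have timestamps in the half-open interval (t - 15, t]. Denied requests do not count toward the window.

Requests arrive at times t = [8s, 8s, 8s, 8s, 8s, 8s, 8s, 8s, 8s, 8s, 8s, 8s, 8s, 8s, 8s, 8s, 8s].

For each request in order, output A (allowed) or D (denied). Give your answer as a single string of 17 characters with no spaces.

Tracking allowed requests in the window:
  req#1 t=8s: ALLOW
  req#2 t=8s: ALLOW
  req#3 t=8s: ALLOW
  req#4 t=8s: ALLOW
  req#5 t=8s: ALLOW
  req#6 t=8s: DENY
  req#7 t=8s: DENY
  req#8 t=8s: DENY
  req#9 t=8s: DENY
  req#10 t=8s: DENY
  req#11 t=8s: DENY
  req#12 t=8s: DENY
  req#13 t=8s: DENY
  req#14 t=8s: DENY
  req#15 t=8s: DENY
  req#16 t=8s: DENY
  req#17 t=8s: DENY

Answer: AAAAADDDDDDDDDDDD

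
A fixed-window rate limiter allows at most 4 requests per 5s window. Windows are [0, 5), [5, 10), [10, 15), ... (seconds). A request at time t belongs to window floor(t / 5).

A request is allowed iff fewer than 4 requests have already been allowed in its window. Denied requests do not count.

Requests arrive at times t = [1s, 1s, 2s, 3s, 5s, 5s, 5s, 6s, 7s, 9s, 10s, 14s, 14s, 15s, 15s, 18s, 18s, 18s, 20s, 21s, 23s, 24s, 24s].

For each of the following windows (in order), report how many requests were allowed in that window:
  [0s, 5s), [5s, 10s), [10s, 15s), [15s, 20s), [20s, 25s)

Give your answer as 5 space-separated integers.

Processing requests:
  req#1 t=1s (window 0): ALLOW
  req#2 t=1s (window 0): ALLOW
  req#3 t=2s (window 0): ALLOW
  req#4 t=3s (window 0): ALLOW
  req#5 t=5s (window 1): ALLOW
  req#6 t=5s (window 1): ALLOW
  req#7 t=5s (window 1): ALLOW
  req#8 t=6s (window 1): ALLOW
  req#9 t=7s (window 1): DENY
  req#10 t=9s (window 1): DENY
  req#11 t=10s (window 2): ALLOW
  req#12 t=14s (window 2): ALLOW
  req#13 t=14s (window 2): ALLOW
  req#14 t=15s (window 3): ALLOW
  req#15 t=15s (window 3): ALLOW
  req#16 t=18s (window 3): ALLOW
  req#17 t=18s (window 3): ALLOW
  req#18 t=18s (window 3): DENY
  req#19 t=20s (window 4): ALLOW
  req#20 t=21s (window 4): ALLOW
  req#21 t=23s (window 4): ALLOW
  req#22 t=24s (window 4): ALLOW
  req#23 t=24s (window 4): DENY

Allowed counts by window: 4 4 3 4 4

Answer: 4 4 3 4 4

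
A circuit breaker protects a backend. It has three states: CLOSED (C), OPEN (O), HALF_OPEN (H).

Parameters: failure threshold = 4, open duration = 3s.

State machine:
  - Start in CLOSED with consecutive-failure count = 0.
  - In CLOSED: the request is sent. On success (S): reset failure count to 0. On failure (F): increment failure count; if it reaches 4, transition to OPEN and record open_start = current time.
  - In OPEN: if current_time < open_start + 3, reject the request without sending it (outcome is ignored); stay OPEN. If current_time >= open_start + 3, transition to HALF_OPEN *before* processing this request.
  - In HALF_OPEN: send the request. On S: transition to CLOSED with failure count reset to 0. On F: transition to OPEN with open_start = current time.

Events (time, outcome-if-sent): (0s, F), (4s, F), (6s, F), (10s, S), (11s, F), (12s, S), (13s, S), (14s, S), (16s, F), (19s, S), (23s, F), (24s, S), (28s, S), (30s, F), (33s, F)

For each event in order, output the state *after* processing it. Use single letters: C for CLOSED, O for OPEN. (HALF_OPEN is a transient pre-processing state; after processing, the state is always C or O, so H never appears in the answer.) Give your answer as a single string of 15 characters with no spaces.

Answer: CCCCCCCCCCCCCCC

Derivation:
State after each event:
  event#1 t=0s outcome=F: state=CLOSED
  event#2 t=4s outcome=F: state=CLOSED
  event#3 t=6s outcome=F: state=CLOSED
  event#4 t=10s outcome=S: state=CLOSED
  event#5 t=11s outcome=F: state=CLOSED
  event#6 t=12s outcome=S: state=CLOSED
  event#7 t=13s outcome=S: state=CLOSED
  event#8 t=14s outcome=S: state=CLOSED
  event#9 t=16s outcome=F: state=CLOSED
  event#10 t=19s outcome=S: state=CLOSED
  event#11 t=23s outcome=F: state=CLOSED
  event#12 t=24s outcome=S: state=CLOSED
  event#13 t=28s outcome=S: state=CLOSED
  event#14 t=30s outcome=F: state=CLOSED
  event#15 t=33s outcome=F: state=CLOSED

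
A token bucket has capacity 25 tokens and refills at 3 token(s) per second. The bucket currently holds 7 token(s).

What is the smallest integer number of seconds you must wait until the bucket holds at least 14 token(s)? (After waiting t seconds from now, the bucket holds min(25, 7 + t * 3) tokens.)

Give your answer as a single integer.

Need 7 + t * 3 >= 14, so t >= 7/3.
Smallest integer t = ceil(7/3) = 3.

Answer: 3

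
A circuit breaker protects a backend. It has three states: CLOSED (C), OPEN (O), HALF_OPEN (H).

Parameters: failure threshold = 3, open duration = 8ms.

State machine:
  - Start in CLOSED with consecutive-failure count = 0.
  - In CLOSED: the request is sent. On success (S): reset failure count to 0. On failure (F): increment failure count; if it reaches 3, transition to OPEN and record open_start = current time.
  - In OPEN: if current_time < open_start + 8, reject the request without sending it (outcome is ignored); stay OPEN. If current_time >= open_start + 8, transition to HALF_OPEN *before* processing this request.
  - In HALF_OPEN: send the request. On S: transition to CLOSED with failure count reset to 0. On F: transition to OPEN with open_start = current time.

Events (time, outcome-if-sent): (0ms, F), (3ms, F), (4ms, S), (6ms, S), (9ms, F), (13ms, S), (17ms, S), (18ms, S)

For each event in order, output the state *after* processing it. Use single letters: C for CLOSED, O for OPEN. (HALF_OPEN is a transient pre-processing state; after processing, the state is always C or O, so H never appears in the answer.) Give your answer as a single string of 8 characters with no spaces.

State after each event:
  event#1 t=0ms outcome=F: state=CLOSED
  event#2 t=3ms outcome=F: state=CLOSED
  event#3 t=4ms outcome=S: state=CLOSED
  event#4 t=6ms outcome=S: state=CLOSED
  event#5 t=9ms outcome=F: state=CLOSED
  event#6 t=13ms outcome=S: state=CLOSED
  event#7 t=17ms outcome=S: state=CLOSED
  event#8 t=18ms outcome=S: state=CLOSED

Answer: CCCCCCCC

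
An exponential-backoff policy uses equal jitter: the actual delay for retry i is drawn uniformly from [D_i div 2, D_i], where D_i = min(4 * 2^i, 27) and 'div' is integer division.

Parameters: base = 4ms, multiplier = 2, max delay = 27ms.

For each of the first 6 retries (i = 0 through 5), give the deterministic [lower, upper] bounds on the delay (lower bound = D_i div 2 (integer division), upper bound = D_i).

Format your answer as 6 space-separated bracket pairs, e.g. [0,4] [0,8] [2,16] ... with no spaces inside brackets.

Computing bounds per retry:
  i=0: D_i=min(4*2^0,27)=4, bounds=[2,4]
  i=1: D_i=min(4*2^1,27)=8, bounds=[4,8]
  i=2: D_i=min(4*2^2,27)=16, bounds=[8,16]
  i=3: D_i=min(4*2^3,27)=27, bounds=[13,27]
  i=4: D_i=min(4*2^4,27)=27, bounds=[13,27]
  i=5: D_i=min(4*2^5,27)=27, bounds=[13,27]

Answer: [2,4] [4,8] [8,16] [13,27] [13,27] [13,27]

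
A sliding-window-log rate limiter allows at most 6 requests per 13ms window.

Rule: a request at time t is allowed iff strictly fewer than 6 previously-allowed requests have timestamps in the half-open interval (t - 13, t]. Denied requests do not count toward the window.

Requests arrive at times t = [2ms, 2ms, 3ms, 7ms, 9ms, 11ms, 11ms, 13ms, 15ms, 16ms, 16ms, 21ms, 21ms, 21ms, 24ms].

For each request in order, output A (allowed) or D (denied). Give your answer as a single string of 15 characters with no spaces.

Answer: AAAAAADDAAAADDA

Derivation:
Tracking allowed requests in the window:
  req#1 t=2ms: ALLOW
  req#2 t=2ms: ALLOW
  req#3 t=3ms: ALLOW
  req#4 t=7ms: ALLOW
  req#5 t=9ms: ALLOW
  req#6 t=11ms: ALLOW
  req#7 t=11ms: DENY
  req#8 t=13ms: DENY
  req#9 t=15ms: ALLOW
  req#10 t=16ms: ALLOW
  req#11 t=16ms: ALLOW
  req#12 t=21ms: ALLOW
  req#13 t=21ms: DENY
  req#14 t=21ms: DENY
  req#15 t=24ms: ALLOW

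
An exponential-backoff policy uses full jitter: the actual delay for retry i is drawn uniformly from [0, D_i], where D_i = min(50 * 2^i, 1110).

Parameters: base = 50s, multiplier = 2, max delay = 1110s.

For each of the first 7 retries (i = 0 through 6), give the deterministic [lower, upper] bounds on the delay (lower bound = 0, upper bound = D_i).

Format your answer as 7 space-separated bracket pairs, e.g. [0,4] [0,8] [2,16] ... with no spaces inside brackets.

Answer: [0,50] [0,100] [0,200] [0,400] [0,800] [0,1110] [0,1110]

Derivation:
Computing bounds per retry:
  i=0: D_i=min(50*2^0,1110)=50, bounds=[0,50]
  i=1: D_i=min(50*2^1,1110)=100, bounds=[0,100]
  i=2: D_i=min(50*2^2,1110)=200, bounds=[0,200]
  i=3: D_i=min(50*2^3,1110)=400, bounds=[0,400]
  i=4: D_i=min(50*2^4,1110)=800, bounds=[0,800]
  i=5: D_i=min(50*2^5,1110)=1110, bounds=[0,1110]
  i=6: D_i=min(50*2^6,1110)=1110, bounds=[0,1110]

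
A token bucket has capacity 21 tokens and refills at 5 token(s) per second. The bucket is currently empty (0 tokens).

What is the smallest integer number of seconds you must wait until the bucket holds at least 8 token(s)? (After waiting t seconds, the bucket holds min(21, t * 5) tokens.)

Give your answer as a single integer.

Need t * 5 >= 8, so t >= 8/5.
Smallest integer t = ceil(8/5) = 2.

Answer: 2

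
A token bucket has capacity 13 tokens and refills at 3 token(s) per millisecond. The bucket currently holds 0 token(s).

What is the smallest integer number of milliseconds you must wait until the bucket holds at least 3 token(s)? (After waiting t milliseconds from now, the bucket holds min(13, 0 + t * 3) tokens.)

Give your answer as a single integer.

Answer: 1

Derivation:
Need 0 + t * 3 >= 3, so t >= 3/3.
Smallest integer t = ceil(3/3) = 1.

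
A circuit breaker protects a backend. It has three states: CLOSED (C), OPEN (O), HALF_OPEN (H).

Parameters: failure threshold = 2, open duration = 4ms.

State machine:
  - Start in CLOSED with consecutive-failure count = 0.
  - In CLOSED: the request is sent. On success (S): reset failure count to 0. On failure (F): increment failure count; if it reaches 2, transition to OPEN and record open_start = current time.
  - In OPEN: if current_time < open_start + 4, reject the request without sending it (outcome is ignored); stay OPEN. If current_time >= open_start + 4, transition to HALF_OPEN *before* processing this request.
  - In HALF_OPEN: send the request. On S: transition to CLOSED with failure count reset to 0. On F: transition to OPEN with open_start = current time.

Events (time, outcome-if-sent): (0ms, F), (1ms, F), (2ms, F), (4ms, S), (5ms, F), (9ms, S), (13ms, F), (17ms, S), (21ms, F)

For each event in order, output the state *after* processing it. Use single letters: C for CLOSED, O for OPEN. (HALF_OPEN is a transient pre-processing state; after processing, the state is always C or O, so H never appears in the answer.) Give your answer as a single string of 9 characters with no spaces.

State after each event:
  event#1 t=0ms outcome=F: state=CLOSED
  event#2 t=1ms outcome=F: state=OPEN
  event#3 t=2ms outcome=F: state=OPEN
  event#4 t=4ms outcome=S: state=OPEN
  event#5 t=5ms outcome=F: state=OPEN
  event#6 t=9ms outcome=S: state=CLOSED
  event#7 t=13ms outcome=F: state=CLOSED
  event#8 t=17ms outcome=S: state=CLOSED
  event#9 t=21ms outcome=F: state=CLOSED

Answer: COOOOCCCC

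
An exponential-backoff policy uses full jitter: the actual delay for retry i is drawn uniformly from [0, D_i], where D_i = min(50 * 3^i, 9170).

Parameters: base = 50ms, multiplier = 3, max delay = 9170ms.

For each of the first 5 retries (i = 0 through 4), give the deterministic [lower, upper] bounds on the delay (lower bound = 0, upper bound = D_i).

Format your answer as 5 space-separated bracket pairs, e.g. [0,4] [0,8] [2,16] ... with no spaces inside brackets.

Computing bounds per retry:
  i=0: D_i=min(50*3^0,9170)=50, bounds=[0,50]
  i=1: D_i=min(50*3^1,9170)=150, bounds=[0,150]
  i=2: D_i=min(50*3^2,9170)=450, bounds=[0,450]
  i=3: D_i=min(50*3^3,9170)=1350, bounds=[0,1350]
  i=4: D_i=min(50*3^4,9170)=4050, bounds=[0,4050]

Answer: [0,50] [0,150] [0,450] [0,1350] [0,4050]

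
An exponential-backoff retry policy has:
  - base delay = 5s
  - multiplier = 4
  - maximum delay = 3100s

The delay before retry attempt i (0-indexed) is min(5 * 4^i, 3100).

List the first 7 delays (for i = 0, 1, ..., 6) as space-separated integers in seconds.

Computing each delay:
  i=0: min(5*4^0, 3100) = 5
  i=1: min(5*4^1, 3100) = 20
  i=2: min(5*4^2, 3100) = 80
  i=3: min(5*4^3, 3100) = 320
  i=4: min(5*4^4, 3100) = 1280
  i=5: min(5*4^5, 3100) = 3100
  i=6: min(5*4^6, 3100) = 3100

Answer: 5 20 80 320 1280 3100 3100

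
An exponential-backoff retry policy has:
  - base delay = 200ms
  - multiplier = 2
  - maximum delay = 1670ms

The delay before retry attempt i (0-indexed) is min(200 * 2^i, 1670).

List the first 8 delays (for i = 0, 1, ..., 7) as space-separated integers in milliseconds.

Answer: 200 400 800 1600 1670 1670 1670 1670

Derivation:
Computing each delay:
  i=0: min(200*2^0, 1670) = 200
  i=1: min(200*2^1, 1670) = 400
  i=2: min(200*2^2, 1670) = 800
  i=3: min(200*2^3, 1670) = 1600
  i=4: min(200*2^4, 1670) = 1670
  i=5: min(200*2^5, 1670) = 1670
  i=6: min(200*2^6, 1670) = 1670
  i=7: min(200*2^7, 1670) = 1670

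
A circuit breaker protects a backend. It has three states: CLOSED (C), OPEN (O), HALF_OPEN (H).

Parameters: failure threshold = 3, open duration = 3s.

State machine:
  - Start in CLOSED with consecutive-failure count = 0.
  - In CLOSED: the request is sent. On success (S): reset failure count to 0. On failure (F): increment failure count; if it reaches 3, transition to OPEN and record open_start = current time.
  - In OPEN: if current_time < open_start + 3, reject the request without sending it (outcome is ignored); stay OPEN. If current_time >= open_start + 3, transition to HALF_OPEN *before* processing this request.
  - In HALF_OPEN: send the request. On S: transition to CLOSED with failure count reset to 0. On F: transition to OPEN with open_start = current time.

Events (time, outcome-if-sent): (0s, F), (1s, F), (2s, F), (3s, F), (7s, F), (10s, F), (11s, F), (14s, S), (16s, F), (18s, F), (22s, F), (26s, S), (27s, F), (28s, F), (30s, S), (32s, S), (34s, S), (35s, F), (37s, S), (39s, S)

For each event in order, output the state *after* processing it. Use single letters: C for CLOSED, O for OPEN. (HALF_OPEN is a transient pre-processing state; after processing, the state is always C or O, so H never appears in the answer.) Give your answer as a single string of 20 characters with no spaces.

Answer: CCOOOOOCCCOCCCCCCCCC

Derivation:
State after each event:
  event#1 t=0s outcome=F: state=CLOSED
  event#2 t=1s outcome=F: state=CLOSED
  event#3 t=2s outcome=F: state=OPEN
  event#4 t=3s outcome=F: state=OPEN
  event#5 t=7s outcome=F: state=OPEN
  event#6 t=10s outcome=F: state=OPEN
  event#7 t=11s outcome=F: state=OPEN
  event#8 t=14s outcome=S: state=CLOSED
  event#9 t=16s outcome=F: state=CLOSED
  event#10 t=18s outcome=F: state=CLOSED
  event#11 t=22s outcome=F: state=OPEN
  event#12 t=26s outcome=S: state=CLOSED
  event#13 t=27s outcome=F: state=CLOSED
  event#14 t=28s outcome=F: state=CLOSED
  event#15 t=30s outcome=S: state=CLOSED
  event#16 t=32s outcome=S: state=CLOSED
  event#17 t=34s outcome=S: state=CLOSED
  event#18 t=35s outcome=F: state=CLOSED
  event#19 t=37s outcome=S: state=CLOSED
  event#20 t=39s outcome=S: state=CLOSED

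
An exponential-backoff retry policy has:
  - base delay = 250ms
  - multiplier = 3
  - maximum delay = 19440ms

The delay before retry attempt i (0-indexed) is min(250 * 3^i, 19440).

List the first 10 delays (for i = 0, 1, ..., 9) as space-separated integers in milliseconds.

Computing each delay:
  i=0: min(250*3^0, 19440) = 250
  i=1: min(250*3^1, 19440) = 750
  i=2: min(250*3^2, 19440) = 2250
  i=3: min(250*3^3, 19440) = 6750
  i=4: min(250*3^4, 19440) = 19440
  i=5: min(250*3^5, 19440) = 19440
  i=6: min(250*3^6, 19440) = 19440
  i=7: min(250*3^7, 19440) = 19440
  i=8: min(250*3^8, 19440) = 19440
  i=9: min(250*3^9, 19440) = 19440

Answer: 250 750 2250 6750 19440 19440 19440 19440 19440 19440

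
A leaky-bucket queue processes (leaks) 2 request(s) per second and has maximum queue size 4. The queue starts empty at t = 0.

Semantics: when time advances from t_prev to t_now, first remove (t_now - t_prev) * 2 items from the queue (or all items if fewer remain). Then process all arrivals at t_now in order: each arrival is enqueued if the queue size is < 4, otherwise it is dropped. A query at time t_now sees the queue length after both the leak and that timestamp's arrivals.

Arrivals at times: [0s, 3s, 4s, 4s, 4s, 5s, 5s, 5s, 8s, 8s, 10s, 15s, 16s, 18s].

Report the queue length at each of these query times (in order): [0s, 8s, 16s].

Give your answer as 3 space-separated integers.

Answer: 1 2 1

Derivation:
Queue lengths at query times:
  query t=0s: backlog = 1
  query t=8s: backlog = 2
  query t=16s: backlog = 1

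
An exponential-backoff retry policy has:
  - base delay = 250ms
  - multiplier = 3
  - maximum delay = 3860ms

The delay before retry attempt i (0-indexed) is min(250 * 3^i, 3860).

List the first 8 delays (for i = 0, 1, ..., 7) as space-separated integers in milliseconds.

Answer: 250 750 2250 3860 3860 3860 3860 3860

Derivation:
Computing each delay:
  i=0: min(250*3^0, 3860) = 250
  i=1: min(250*3^1, 3860) = 750
  i=2: min(250*3^2, 3860) = 2250
  i=3: min(250*3^3, 3860) = 3860
  i=4: min(250*3^4, 3860) = 3860
  i=5: min(250*3^5, 3860) = 3860
  i=6: min(250*3^6, 3860) = 3860
  i=7: min(250*3^7, 3860) = 3860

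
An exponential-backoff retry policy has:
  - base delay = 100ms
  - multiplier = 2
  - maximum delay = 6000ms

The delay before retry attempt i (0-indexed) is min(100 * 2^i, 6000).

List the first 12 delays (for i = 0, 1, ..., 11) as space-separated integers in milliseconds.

Computing each delay:
  i=0: min(100*2^0, 6000) = 100
  i=1: min(100*2^1, 6000) = 200
  i=2: min(100*2^2, 6000) = 400
  i=3: min(100*2^3, 6000) = 800
  i=4: min(100*2^4, 6000) = 1600
  i=5: min(100*2^5, 6000) = 3200
  i=6: min(100*2^6, 6000) = 6000
  i=7: min(100*2^7, 6000) = 6000
  i=8: min(100*2^8, 6000) = 6000
  i=9: min(100*2^9, 6000) = 6000
  i=10: min(100*2^10, 6000) = 6000
  i=11: min(100*2^11, 6000) = 6000

Answer: 100 200 400 800 1600 3200 6000 6000 6000 6000 6000 6000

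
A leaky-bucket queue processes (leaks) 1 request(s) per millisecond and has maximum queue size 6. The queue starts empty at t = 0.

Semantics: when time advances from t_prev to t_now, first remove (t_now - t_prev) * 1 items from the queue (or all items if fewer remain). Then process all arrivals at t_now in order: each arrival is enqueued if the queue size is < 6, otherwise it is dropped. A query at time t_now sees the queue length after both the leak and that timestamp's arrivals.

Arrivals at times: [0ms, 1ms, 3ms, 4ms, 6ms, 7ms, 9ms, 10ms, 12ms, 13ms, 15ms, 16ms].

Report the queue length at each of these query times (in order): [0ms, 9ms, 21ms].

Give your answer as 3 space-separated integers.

Answer: 1 1 0

Derivation:
Queue lengths at query times:
  query t=0ms: backlog = 1
  query t=9ms: backlog = 1
  query t=21ms: backlog = 0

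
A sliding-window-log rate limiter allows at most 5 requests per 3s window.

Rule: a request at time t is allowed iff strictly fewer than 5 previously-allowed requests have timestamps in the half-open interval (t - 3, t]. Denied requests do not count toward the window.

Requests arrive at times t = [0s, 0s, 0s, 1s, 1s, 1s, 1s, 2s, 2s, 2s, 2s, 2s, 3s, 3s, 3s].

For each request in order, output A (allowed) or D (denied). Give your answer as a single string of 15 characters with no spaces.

Tracking allowed requests in the window:
  req#1 t=0s: ALLOW
  req#2 t=0s: ALLOW
  req#3 t=0s: ALLOW
  req#4 t=1s: ALLOW
  req#5 t=1s: ALLOW
  req#6 t=1s: DENY
  req#7 t=1s: DENY
  req#8 t=2s: DENY
  req#9 t=2s: DENY
  req#10 t=2s: DENY
  req#11 t=2s: DENY
  req#12 t=2s: DENY
  req#13 t=3s: ALLOW
  req#14 t=3s: ALLOW
  req#15 t=3s: ALLOW

Answer: AAAAADDDDDDDAAA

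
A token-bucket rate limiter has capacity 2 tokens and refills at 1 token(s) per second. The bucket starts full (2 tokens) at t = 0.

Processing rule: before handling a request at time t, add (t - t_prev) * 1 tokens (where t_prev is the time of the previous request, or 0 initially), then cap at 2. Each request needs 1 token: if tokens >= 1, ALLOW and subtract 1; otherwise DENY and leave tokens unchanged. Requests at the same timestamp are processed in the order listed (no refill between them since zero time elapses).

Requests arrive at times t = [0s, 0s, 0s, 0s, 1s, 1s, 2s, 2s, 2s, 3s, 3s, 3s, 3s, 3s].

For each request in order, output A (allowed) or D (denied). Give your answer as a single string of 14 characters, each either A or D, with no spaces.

Answer: AADDADADDADDDD

Derivation:
Simulating step by step:
  req#1 t=0s: ALLOW
  req#2 t=0s: ALLOW
  req#3 t=0s: DENY
  req#4 t=0s: DENY
  req#5 t=1s: ALLOW
  req#6 t=1s: DENY
  req#7 t=2s: ALLOW
  req#8 t=2s: DENY
  req#9 t=2s: DENY
  req#10 t=3s: ALLOW
  req#11 t=3s: DENY
  req#12 t=3s: DENY
  req#13 t=3s: DENY
  req#14 t=3s: DENY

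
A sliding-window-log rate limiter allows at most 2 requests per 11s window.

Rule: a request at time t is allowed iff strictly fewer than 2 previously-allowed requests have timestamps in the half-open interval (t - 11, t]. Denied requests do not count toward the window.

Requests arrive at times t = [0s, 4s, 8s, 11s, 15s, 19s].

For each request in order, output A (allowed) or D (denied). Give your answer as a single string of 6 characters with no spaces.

Answer: AADAAD

Derivation:
Tracking allowed requests in the window:
  req#1 t=0s: ALLOW
  req#2 t=4s: ALLOW
  req#3 t=8s: DENY
  req#4 t=11s: ALLOW
  req#5 t=15s: ALLOW
  req#6 t=19s: DENY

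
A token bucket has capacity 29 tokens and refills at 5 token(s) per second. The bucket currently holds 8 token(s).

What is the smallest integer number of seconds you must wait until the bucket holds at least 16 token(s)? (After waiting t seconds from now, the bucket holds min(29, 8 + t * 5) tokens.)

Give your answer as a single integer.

Need 8 + t * 5 >= 16, so t >= 8/5.
Smallest integer t = ceil(8/5) = 2.

Answer: 2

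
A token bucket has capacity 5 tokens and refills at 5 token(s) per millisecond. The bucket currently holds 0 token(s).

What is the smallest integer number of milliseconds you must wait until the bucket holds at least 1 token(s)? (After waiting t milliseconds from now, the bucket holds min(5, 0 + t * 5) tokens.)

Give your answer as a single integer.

Need 0 + t * 5 >= 1, so t >= 1/5.
Smallest integer t = ceil(1/5) = 1.

Answer: 1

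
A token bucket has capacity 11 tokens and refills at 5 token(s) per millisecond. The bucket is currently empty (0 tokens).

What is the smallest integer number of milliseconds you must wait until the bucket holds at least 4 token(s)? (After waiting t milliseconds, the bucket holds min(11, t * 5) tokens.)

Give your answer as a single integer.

Answer: 1

Derivation:
Need t * 5 >= 4, so t >= 4/5.
Smallest integer t = ceil(4/5) = 1.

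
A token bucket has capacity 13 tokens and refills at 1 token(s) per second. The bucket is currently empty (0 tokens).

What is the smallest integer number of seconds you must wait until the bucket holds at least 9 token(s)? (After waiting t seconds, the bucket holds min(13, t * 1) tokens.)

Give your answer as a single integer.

Need t * 1 >= 9, so t >= 9/1.
Smallest integer t = ceil(9/1) = 9.

Answer: 9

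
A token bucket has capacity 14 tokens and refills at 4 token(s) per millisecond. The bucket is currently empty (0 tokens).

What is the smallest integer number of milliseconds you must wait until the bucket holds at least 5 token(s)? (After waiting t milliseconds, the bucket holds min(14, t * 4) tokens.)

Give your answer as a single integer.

Need t * 4 >= 5, so t >= 5/4.
Smallest integer t = ceil(5/4) = 2.

Answer: 2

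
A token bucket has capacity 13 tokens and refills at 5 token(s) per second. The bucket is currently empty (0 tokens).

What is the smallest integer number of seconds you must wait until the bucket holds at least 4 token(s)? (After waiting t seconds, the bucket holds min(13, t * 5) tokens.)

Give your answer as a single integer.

Need t * 5 >= 4, so t >= 4/5.
Smallest integer t = ceil(4/5) = 1.

Answer: 1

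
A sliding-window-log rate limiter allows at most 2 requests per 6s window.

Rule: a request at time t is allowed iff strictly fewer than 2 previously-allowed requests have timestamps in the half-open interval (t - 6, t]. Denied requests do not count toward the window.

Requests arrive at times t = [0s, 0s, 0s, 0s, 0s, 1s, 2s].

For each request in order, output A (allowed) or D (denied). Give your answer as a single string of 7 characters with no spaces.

Tracking allowed requests in the window:
  req#1 t=0s: ALLOW
  req#2 t=0s: ALLOW
  req#3 t=0s: DENY
  req#4 t=0s: DENY
  req#5 t=0s: DENY
  req#6 t=1s: DENY
  req#7 t=2s: DENY

Answer: AADDDDD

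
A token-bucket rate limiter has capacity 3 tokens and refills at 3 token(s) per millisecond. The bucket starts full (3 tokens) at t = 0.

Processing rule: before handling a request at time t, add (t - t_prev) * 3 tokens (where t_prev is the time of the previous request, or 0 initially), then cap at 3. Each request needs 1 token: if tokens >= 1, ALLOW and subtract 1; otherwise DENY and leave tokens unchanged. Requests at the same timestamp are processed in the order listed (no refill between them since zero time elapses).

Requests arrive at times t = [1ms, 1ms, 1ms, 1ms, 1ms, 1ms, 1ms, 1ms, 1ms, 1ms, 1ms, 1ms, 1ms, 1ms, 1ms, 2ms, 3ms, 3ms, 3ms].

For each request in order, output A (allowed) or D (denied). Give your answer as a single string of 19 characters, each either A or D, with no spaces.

Answer: AAADDDDDDDDDDDDAAAA

Derivation:
Simulating step by step:
  req#1 t=1ms: ALLOW
  req#2 t=1ms: ALLOW
  req#3 t=1ms: ALLOW
  req#4 t=1ms: DENY
  req#5 t=1ms: DENY
  req#6 t=1ms: DENY
  req#7 t=1ms: DENY
  req#8 t=1ms: DENY
  req#9 t=1ms: DENY
  req#10 t=1ms: DENY
  req#11 t=1ms: DENY
  req#12 t=1ms: DENY
  req#13 t=1ms: DENY
  req#14 t=1ms: DENY
  req#15 t=1ms: DENY
  req#16 t=2ms: ALLOW
  req#17 t=3ms: ALLOW
  req#18 t=3ms: ALLOW
  req#19 t=3ms: ALLOW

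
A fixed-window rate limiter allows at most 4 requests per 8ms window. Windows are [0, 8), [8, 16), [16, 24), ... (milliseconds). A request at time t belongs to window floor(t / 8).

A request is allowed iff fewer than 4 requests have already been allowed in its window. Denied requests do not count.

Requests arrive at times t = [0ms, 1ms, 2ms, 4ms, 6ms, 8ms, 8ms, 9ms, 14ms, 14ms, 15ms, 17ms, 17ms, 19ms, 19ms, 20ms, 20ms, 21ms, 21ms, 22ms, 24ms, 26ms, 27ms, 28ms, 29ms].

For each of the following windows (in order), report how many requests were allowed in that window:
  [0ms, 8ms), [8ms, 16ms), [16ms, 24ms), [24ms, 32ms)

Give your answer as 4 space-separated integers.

Processing requests:
  req#1 t=0ms (window 0): ALLOW
  req#2 t=1ms (window 0): ALLOW
  req#3 t=2ms (window 0): ALLOW
  req#4 t=4ms (window 0): ALLOW
  req#5 t=6ms (window 0): DENY
  req#6 t=8ms (window 1): ALLOW
  req#7 t=8ms (window 1): ALLOW
  req#8 t=9ms (window 1): ALLOW
  req#9 t=14ms (window 1): ALLOW
  req#10 t=14ms (window 1): DENY
  req#11 t=15ms (window 1): DENY
  req#12 t=17ms (window 2): ALLOW
  req#13 t=17ms (window 2): ALLOW
  req#14 t=19ms (window 2): ALLOW
  req#15 t=19ms (window 2): ALLOW
  req#16 t=20ms (window 2): DENY
  req#17 t=20ms (window 2): DENY
  req#18 t=21ms (window 2): DENY
  req#19 t=21ms (window 2): DENY
  req#20 t=22ms (window 2): DENY
  req#21 t=24ms (window 3): ALLOW
  req#22 t=26ms (window 3): ALLOW
  req#23 t=27ms (window 3): ALLOW
  req#24 t=28ms (window 3): ALLOW
  req#25 t=29ms (window 3): DENY

Allowed counts by window: 4 4 4 4

Answer: 4 4 4 4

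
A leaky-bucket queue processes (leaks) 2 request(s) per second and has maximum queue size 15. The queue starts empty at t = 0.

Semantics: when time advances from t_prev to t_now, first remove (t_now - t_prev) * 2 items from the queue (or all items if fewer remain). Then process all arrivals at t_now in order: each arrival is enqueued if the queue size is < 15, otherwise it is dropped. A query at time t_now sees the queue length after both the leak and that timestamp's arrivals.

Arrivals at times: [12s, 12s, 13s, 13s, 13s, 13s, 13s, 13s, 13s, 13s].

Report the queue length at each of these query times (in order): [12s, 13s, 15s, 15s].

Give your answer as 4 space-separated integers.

Queue lengths at query times:
  query t=12s: backlog = 2
  query t=13s: backlog = 8
  query t=15s: backlog = 4
  query t=15s: backlog = 4

Answer: 2 8 4 4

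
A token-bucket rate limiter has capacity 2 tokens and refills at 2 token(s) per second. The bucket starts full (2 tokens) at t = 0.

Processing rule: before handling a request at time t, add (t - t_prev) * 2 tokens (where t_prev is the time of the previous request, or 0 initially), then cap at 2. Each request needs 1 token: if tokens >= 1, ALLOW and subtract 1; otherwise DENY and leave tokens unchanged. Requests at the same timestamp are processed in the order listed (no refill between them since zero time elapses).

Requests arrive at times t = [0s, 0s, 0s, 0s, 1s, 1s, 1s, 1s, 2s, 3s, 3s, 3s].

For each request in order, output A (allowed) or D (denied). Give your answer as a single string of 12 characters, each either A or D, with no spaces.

Answer: AADDAADDAAAD

Derivation:
Simulating step by step:
  req#1 t=0s: ALLOW
  req#2 t=0s: ALLOW
  req#3 t=0s: DENY
  req#4 t=0s: DENY
  req#5 t=1s: ALLOW
  req#6 t=1s: ALLOW
  req#7 t=1s: DENY
  req#8 t=1s: DENY
  req#9 t=2s: ALLOW
  req#10 t=3s: ALLOW
  req#11 t=3s: ALLOW
  req#12 t=3s: DENY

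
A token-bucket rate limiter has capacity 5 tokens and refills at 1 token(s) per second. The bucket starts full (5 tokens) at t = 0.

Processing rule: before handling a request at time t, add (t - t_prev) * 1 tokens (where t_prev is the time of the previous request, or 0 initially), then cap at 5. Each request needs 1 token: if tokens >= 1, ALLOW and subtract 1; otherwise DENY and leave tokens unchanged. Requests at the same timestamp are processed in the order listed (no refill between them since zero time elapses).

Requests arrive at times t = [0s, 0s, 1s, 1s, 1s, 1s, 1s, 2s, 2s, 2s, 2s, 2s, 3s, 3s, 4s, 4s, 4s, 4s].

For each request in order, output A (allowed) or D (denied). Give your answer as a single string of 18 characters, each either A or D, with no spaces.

Simulating step by step:
  req#1 t=0s: ALLOW
  req#2 t=0s: ALLOW
  req#3 t=1s: ALLOW
  req#4 t=1s: ALLOW
  req#5 t=1s: ALLOW
  req#6 t=1s: ALLOW
  req#7 t=1s: DENY
  req#8 t=2s: ALLOW
  req#9 t=2s: DENY
  req#10 t=2s: DENY
  req#11 t=2s: DENY
  req#12 t=2s: DENY
  req#13 t=3s: ALLOW
  req#14 t=3s: DENY
  req#15 t=4s: ALLOW
  req#16 t=4s: DENY
  req#17 t=4s: DENY
  req#18 t=4s: DENY

Answer: AAAAAADADDDDADADDD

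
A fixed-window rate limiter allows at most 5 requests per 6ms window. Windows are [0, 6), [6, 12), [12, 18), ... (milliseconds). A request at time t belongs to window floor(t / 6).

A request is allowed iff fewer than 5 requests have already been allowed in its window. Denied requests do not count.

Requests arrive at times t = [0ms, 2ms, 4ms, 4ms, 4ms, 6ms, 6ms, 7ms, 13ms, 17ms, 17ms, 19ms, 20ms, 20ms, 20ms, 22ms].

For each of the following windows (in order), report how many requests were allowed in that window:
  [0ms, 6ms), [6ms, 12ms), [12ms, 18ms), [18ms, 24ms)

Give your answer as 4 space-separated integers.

Processing requests:
  req#1 t=0ms (window 0): ALLOW
  req#2 t=2ms (window 0): ALLOW
  req#3 t=4ms (window 0): ALLOW
  req#4 t=4ms (window 0): ALLOW
  req#5 t=4ms (window 0): ALLOW
  req#6 t=6ms (window 1): ALLOW
  req#7 t=6ms (window 1): ALLOW
  req#8 t=7ms (window 1): ALLOW
  req#9 t=13ms (window 2): ALLOW
  req#10 t=17ms (window 2): ALLOW
  req#11 t=17ms (window 2): ALLOW
  req#12 t=19ms (window 3): ALLOW
  req#13 t=20ms (window 3): ALLOW
  req#14 t=20ms (window 3): ALLOW
  req#15 t=20ms (window 3): ALLOW
  req#16 t=22ms (window 3): ALLOW

Allowed counts by window: 5 3 3 5

Answer: 5 3 3 5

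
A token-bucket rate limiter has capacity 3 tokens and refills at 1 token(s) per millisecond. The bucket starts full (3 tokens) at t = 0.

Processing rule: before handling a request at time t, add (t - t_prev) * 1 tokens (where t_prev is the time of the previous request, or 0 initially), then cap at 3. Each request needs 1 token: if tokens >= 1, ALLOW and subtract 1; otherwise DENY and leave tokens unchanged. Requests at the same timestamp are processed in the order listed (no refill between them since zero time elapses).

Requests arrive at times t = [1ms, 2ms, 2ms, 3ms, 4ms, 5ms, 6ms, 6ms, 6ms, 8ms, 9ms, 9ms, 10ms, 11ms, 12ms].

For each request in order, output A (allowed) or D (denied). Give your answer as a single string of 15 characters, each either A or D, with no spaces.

Simulating step by step:
  req#1 t=1ms: ALLOW
  req#2 t=2ms: ALLOW
  req#3 t=2ms: ALLOW
  req#4 t=3ms: ALLOW
  req#5 t=4ms: ALLOW
  req#6 t=5ms: ALLOW
  req#7 t=6ms: ALLOW
  req#8 t=6ms: ALLOW
  req#9 t=6ms: DENY
  req#10 t=8ms: ALLOW
  req#11 t=9ms: ALLOW
  req#12 t=9ms: ALLOW
  req#13 t=10ms: ALLOW
  req#14 t=11ms: ALLOW
  req#15 t=12ms: ALLOW

Answer: AAAAAAAADAAAAAA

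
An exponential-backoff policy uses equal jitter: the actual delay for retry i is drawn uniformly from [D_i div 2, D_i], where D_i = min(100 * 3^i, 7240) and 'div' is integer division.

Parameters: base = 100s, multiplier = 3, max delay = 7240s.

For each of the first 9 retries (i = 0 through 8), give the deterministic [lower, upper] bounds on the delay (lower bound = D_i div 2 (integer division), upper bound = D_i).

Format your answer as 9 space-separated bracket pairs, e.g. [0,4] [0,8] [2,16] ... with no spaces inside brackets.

Computing bounds per retry:
  i=0: D_i=min(100*3^0,7240)=100, bounds=[50,100]
  i=1: D_i=min(100*3^1,7240)=300, bounds=[150,300]
  i=2: D_i=min(100*3^2,7240)=900, bounds=[450,900]
  i=3: D_i=min(100*3^3,7240)=2700, bounds=[1350,2700]
  i=4: D_i=min(100*3^4,7240)=7240, bounds=[3620,7240]
  i=5: D_i=min(100*3^5,7240)=7240, bounds=[3620,7240]
  i=6: D_i=min(100*3^6,7240)=7240, bounds=[3620,7240]
  i=7: D_i=min(100*3^7,7240)=7240, bounds=[3620,7240]
  i=8: D_i=min(100*3^8,7240)=7240, bounds=[3620,7240]

Answer: [50,100] [150,300] [450,900] [1350,2700] [3620,7240] [3620,7240] [3620,7240] [3620,7240] [3620,7240]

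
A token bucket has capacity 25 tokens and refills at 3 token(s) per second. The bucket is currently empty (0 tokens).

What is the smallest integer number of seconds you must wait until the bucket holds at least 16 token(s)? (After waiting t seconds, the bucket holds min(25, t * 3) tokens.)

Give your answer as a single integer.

Answer: 6

Derivation:
Need t * 3 >= 16, so t >= 16/3.
Smallest integer t = ceil(16/3) = 6.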